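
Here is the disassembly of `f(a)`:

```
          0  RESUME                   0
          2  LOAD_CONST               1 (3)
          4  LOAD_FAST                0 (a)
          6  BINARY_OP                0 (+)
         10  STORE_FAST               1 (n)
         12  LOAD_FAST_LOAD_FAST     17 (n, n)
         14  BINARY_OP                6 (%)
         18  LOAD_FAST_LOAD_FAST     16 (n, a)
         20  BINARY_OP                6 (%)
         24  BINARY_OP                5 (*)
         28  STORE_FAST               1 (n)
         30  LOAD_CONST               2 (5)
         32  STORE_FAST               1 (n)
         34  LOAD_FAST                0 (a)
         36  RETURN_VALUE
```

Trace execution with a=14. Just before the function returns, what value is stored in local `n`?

LOAD_CONST → push 3. Stack: [3]
LOAD_FAST a → push 14. Stack: [3, 14]
BINARY_OP + → 3 + 14 = 17. Stack: [17]
STORE_FAST n → n=17. Stack: []
LOAD_FAST_LOAD_FAST n,n → push 17,17. Stack: [17, 17]
BINARY_OP % → 17 % 17 = 0. Stack: [0]
LOAD_FAST_LOAD_FAST n,a → push 17,14. Stack: [0, 17, 14]
BINARY_OP % → 17 % 14 = 3. Stack: [0, 3]
BINARY_OP * → 0 * 3 = 0. Stack: [0]
STORE_FAST n → n=0. Stack: []
LOAD_CONST → push 5. Stack: [5]
STORE_FAST n → n=5. Stack: []
LOAD_FAST a → push 14. Stack: [14]
RETURN_VALUE → return 14.

5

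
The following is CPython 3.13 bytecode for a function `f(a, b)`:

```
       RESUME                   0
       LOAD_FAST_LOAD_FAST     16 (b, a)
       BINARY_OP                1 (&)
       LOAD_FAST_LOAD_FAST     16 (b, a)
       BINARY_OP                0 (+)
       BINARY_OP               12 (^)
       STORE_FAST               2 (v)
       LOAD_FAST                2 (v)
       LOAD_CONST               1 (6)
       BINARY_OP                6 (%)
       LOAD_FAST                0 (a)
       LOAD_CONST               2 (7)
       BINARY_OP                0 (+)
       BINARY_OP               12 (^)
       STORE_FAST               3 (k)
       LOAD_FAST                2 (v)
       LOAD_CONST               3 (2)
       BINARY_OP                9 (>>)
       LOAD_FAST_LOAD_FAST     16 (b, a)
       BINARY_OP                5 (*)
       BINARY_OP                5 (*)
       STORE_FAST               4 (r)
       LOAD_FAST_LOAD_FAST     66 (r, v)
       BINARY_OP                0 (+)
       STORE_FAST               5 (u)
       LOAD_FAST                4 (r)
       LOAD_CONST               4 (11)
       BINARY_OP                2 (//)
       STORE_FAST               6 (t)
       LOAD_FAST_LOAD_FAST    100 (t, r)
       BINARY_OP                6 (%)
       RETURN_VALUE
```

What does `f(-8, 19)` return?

LOAD_FAST_LOAD_FAST b,a → push 19,-8. Stack: [19, -8]
BINARY_OP & → 19 & -8 = 16. Stack: [16]
LOAD_FAST_LOAD_FAST b,a → push 19,-8. Stack: [16, 19, -8]
BINARY_OP + → 19 + -8 = 11. Stack: [16, 11]
BINARY_OP ^ → 16 ^ 11 = 27. Stack: [27]
STORE_FAST v → v=27. Stack: []
LOAD_FAST v → push 27. Stack: [27]
LOAD_CONST → push 6. Stack: [27, 6]
BINARY_OP % → 27 % 6 = 3. Stack: [3]
LOAD_FAST a → push -8. Stack: [3, -8]
LOAD_CONST → push 7. Stack: [3, -8, 7]
BINARY_OP + → -8 + 7 = -1. Stack: [3, -1]
BINARY_OP ^ → 3 ^ -1 = -4. Stack: [-4]
STORE_FAST k → k=-4. Stack: []
LOAD_FAST v → push 27. Stack: [27]
LOAD_CONST → push 2. Stack: [27, 2]
BINARY_OP >> → 27 >> 2 = 6. Stack: [6]
LOAD_FAST_LOAD_FAST b,a → push 19,-8. Stack: [6, 19, -8]
BINARY_OP * → 19 * -8 = -152. Stack: [6, -152]
BINARY_OP * → 6 * -152 = -912. Stack: [-912]
STORE_FAST r → r=-912. Stack: []
LOAD_FAST_LOAD_FAST r,v → push -912,27. Stack: [-912, 27]
BINARY_OP + → -912 + 27 = -885. Stack: [-885]
STORE_FAST u → u=-885. Stack: []
LOAD_FAST r → push -912. Stack: [-912]
LOAD_CONST → push 11. Stack: [-912, 11]
BINARY_OP // → -912 // 11 = -83. Stack: [-83]
STORE_FAST t → t=-83. Stack: []
LOAD_FAST_LOAD_FAST t,r → push -83,-912. Stack: [-83, -912]
BINARY_OP % → -83 % -912 = -83. Stack: [-83]
RETURN_VALUE → return -83.

-83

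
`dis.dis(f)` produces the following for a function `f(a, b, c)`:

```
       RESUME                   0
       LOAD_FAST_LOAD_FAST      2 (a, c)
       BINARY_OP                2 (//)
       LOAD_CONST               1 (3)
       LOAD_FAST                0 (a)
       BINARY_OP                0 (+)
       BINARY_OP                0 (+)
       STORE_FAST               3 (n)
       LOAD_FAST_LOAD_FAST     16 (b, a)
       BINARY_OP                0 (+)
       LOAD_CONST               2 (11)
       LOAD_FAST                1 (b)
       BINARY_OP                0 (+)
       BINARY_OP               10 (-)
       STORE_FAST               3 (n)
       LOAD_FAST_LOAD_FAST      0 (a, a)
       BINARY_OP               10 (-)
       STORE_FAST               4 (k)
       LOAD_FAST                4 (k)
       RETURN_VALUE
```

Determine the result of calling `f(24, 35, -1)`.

0

LOAD_FAST_LOAD_FAST a,c → push 24,-1. Stack: [24, -1]
BINARY_OP // → 24 // -1 = -24. Stack: [-24]
LOAD_CONST → push 3. Stack: [-24, 3]
LOAD_FAST a → push 24. Stack: [-24, 3, 24]
BINARY_OP + → 3 + 24 = 27. Stack: [-24, 27]
BINARY_OP + → -24 + 27 = 3. Stack: [3]
STORE_FAST n → n=3. Stack: []
LOAD_FAST_LOAD_FAST b,a → push 35,24. Stack: [35, 24]
BINARY_OP + → 35 + 24 = 59. Stack: [59]
LOAD_CONST → push 11. Stack: [59, 11]
LOAD_FAST b → push 35. Stack: [59, 11, 35]
BINARY_OP + → 11 + 35 = 46. Stack: [59, 46]
BINARY_OP - → 59 - 46 = 13. Stack: [13]
STORE_FAST n → n=13. Stack: []
LOAD_FAST_LOAD_FAST a,a → push 24,24. Stack: [24, 24]
BINARY_OP - → 24 - 24 = 0. Stack: [0]
STORE_FAST k → k=0. Stack: []
LOAD_FAST k → push 0. Stack: [0]
RETURN_VALUE → return 0.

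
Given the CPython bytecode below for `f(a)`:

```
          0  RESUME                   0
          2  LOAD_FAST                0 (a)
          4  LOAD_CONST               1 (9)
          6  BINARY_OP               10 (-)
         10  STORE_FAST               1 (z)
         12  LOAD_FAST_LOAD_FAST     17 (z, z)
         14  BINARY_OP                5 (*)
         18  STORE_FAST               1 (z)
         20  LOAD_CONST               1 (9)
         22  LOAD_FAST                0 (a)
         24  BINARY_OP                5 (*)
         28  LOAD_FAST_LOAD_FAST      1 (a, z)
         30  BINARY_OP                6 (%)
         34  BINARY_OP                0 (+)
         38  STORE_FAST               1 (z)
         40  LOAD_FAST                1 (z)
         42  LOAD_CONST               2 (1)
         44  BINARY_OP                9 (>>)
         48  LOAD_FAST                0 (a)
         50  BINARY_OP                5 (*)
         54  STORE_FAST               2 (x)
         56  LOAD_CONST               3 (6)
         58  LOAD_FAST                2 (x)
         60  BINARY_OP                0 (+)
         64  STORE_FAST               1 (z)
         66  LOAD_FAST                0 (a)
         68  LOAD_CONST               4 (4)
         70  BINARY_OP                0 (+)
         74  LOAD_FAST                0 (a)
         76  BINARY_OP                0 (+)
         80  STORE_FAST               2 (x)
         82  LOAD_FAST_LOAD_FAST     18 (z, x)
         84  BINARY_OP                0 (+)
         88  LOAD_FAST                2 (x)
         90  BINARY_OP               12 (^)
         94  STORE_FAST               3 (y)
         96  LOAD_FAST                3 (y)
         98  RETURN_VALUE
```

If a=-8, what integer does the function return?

LOAD_FAST a → push -8. Stack: [-8]
LOAD_CONST → push 9. Stack: [-8, 9]
BINARY_OP - → -8 - 9 = -17. Stack: [-17]
STORE_FAST z → z=-17. Stack: []
LOAD_FAST_LOAD_FAST z,z → push -17,-17. Stack: [-17, -17]
BINARY_OP * → -17 * -17 = 289. Stack: [289]
STORE_FAST z → z=289. Stack: []
LOAD_CONST → push 9. Stack: [9]
LOAD_FAST a → push -8. Stack: [9, -8]
BINARY_OP * → 9 * -8 = -72. Stack: [-72]
LOAD_FAST_LOAD_FAST a,z → push -8,289. Stack: [-72, -8, 289]
BINARY_OP % → -8 % 289 = 281. Stack: [-72, 281]
BINARY_OP + → -72 + 281 = 209. Stack: [209]
STORE_FAST z → z=209. Stack: []
LOAD_FAST z → push 209. Stack: [209]
LOAD_CONST → push 1. Stack: [209, 1]
BINARY_OP >> → 209 >> 1 = 104. Stack: [104]
LOAD_FAST a → push -8. Stack: [104, -8]
BINARY_OP * → 104 * -8 = -832. Stack: [-832]
STORE_FAST x → x=-832. Stack: []
LOAD_CONST → push 6. Stack: [6]
LOAD_FAST x → push -832. Stack: [6, -832]
BINARY_OP + → 6 + -832 = -826. Stack: [-826]
STORE_FAST z → z=-826. Stack: []
LOAD_FAST a → push -8. Stack: [-8]
LOAD_CONST → push 4. Stack: [-8, 4]
BINARY_OP + → -8 + 4 = -4. Stack: [-4]
LOAD_FAST a → push -8. Stack: [-4, -8]
BINARY_OP + → -4 + -8 = -12. Stack: [-12]
STORE_FAST x → x=-12. Stack: []
LOAD_FAST_LOAD_FAST z,x → push -826,-12. Stack: [-826, -12]
BINARY_OP + → -826 + -12 = -838. Stack: [-838]
LOAD_FAST x → push -12. Stack: [-838, -12]
BINARY_OP ^ → -838 ^ -12 = 846. Stack: [846]
STORE_FAST y → y=846. Stack: []
LOAD_FAST y → push 846. Stack: [846]
RETURN_VALUE → return 846.

846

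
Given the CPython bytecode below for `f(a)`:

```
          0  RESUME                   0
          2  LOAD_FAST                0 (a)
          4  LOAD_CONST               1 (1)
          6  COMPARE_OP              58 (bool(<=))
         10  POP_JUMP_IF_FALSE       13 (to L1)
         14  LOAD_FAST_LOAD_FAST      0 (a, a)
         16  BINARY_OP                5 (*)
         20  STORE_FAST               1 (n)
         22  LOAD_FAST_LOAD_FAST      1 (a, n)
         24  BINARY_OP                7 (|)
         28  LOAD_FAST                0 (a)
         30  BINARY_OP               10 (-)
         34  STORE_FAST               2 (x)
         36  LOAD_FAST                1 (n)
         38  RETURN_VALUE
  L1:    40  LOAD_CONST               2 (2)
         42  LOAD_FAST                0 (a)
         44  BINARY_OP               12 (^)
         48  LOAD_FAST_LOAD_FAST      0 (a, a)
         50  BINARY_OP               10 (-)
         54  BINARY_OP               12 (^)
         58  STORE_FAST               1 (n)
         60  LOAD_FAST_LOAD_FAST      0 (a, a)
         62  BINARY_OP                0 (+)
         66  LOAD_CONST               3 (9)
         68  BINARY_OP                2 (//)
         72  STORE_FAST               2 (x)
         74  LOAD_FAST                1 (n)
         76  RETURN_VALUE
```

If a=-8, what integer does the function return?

LOAD_FAST a → push -8. Stack: [-8]
LOAD_CONST → push 1. Stack: [-8, 1]
COMPARE_OP bool(<=) → -8 vs 1 = True. Stack: [True]
POP_JUMP_IF_FALSE → pop True; no jump. Stack: []
LOAD_FAST_LOAD_FAST a,a → push -8,-8. Stack: [-8, -8]
BINARY_OP * → -8 * -8 = 64. Stack: [64]
STORE_FAST n → n=64. Stack: []
LOAD_FAST_LOAD_FAST a,n → push -8,64. Stack: [-8, 64]
BINARY_OP | → -8 | 64 = -8. Stack: [-8]
LOAD_FAST a → push -8. Stack: [-8, -8]
BINARY_OP - → -8 - -8 = 0. Stack: [0]
STORE_FAST x → x=0. Stack: []
LOAD_FAST n → push 64. Stack: [64]
RETURN_VALUE → return 64.

64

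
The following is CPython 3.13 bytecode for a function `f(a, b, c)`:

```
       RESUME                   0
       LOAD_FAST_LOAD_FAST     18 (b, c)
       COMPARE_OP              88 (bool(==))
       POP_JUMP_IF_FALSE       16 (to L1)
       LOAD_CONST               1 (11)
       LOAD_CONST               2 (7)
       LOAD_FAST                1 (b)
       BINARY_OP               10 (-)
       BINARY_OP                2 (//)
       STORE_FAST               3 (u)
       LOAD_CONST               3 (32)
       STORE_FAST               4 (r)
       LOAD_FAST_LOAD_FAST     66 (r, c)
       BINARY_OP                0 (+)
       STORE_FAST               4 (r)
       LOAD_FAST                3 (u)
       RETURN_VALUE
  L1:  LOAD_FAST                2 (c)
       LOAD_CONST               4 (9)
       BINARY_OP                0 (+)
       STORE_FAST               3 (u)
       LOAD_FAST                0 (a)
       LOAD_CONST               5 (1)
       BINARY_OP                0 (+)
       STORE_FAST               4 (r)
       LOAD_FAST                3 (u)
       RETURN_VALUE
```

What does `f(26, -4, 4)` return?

13

LOAD_FAST_LOAD_FAST b,c → push -4,4. Stack: [-4, 4]
COMPARE_OP bool(==) → -4 vs 4 = False. Stack: [False]
POP_JUMP_IF_FALSE → pop False; jump. Stack: []
LOAD_FAST c → push 4. Stack: [4]
LOAD_CONST → push 9. Stack: [4, 9]
BINARY_OP + → 4 + 9 = 13. Stack: [13]
STORE_FAST u → u=13. Stack: []
LOAD_FAST a → push 26. Stack: [26]
LOAD_CONST → push 1. Stack: [26, 1]
BINARY_OP + → 26 + 1 = 27. Stack: [27]
STORE_FAST r → r=27. Stack: []
LOAD_FAST u → push 13. Stack: [13]
RETURN_VALUE → return 13.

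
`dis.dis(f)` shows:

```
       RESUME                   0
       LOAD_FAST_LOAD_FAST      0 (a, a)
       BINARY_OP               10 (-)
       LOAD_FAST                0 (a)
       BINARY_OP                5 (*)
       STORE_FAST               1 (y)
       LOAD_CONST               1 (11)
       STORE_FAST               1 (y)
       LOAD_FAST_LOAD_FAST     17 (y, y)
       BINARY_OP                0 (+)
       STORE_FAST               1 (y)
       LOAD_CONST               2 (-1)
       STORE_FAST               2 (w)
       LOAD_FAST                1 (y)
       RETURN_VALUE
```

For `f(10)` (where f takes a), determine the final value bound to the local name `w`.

LOAD_FAST_LOAD_FAST a,a → push 10,10. Stack: [10, 10]
BINARY_OP - → 10 - 10 = 0. Stack: [0]
LOAD_FAST a → push 10. Stack: [0, 10]
BINARY_OP * → 0 * 10 = 0. Stack: [0]
STORE_FAST y → y=0. Stack: []
LOAD_CONST → push 11. Stack: [11]
STORE_FAST y → y=11. Stack: []
LOAD_FAST_LOAD_FAST y,y → push 11,11. Stack: [11, 11]
BINARY_OP + → 11 + 11 = 22. Stack: [22]
STORE_FAST y → y=22. Stack: []
LOAD_CONST → push -1. Stack: [-1]
STORE_FAST w → w=-1. Stack: []
LOAD_FAST y → push 22. Stack: [22]
RETURN_VALUE → return 22.

-1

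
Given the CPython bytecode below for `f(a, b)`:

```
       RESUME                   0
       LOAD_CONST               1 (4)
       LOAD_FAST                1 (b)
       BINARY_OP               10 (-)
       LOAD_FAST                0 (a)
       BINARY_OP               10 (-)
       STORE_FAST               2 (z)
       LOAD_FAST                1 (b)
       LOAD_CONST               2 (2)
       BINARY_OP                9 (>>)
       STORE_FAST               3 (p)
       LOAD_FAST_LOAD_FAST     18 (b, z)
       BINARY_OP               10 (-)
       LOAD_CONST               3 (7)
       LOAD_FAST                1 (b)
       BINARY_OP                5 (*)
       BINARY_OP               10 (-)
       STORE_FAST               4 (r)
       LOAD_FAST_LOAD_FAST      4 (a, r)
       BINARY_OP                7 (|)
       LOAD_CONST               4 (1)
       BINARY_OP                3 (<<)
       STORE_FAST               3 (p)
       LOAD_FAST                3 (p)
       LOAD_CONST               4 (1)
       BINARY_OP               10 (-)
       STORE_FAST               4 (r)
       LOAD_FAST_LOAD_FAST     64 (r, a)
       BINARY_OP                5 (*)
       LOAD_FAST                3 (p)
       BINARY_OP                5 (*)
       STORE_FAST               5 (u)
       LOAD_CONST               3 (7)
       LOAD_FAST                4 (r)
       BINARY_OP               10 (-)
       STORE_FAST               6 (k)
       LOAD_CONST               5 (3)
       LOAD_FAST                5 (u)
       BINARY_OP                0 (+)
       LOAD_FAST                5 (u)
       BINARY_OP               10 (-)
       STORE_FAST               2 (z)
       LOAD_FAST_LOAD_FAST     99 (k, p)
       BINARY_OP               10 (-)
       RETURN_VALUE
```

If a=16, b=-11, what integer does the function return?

LOAD_CONST → push 4. Stack: [4]
LOAD_FAST b → push -11. Stack: [4, -11]
BINARY_OP - → 4 - -11 = 15. Stack: [15]
LOAD_FAST a → push 16. Stack: [15, 16]
BINARY_OP - → 15 - 16 = -1. Stack: [-1]
STORE_FAST z → z=-1. Stack: []
LOAD_FAST b → push -11. Stack: [-11]
LOAD_CONST → push 2. Stack: [-11, 2]
BINARY_OP >> → -11 >> 2 = -3. Stack: [-3]
STORE_FAST p → p=-3. Stack: []
LOAD_FAST_LOAD_FAST b,z → push -11,-1. Stack: [-11, -1]
BINARY_OP - → -11 - -1 = -10. Stack: [-10]
LOAD_CONST → push 7. Stack: [-10, 7]
LOAD_FAST b → push -11. Stack: [-10, 7, -11]
BINARY_OP * → 7 * -11 = -77. Stack: [-10, -77]
BINARY_OP - → -10 - -77 = 67. Stack: [67]
STORE_FAST r → r=67. Stack: []
LOAD_FAST_LOAD_FAST a,r → push 16,67. Stack: [16, 67]
BINARY_OP | → 16 | 67 = 83. Stack: [83]
LOAD_CONST → push 1. Stack: [83, 1]
BINARY_OP << → 83 << 1 = 166. Stack: [166]
STORE_FAST p → p=166. Stack: []
LOAD_FAST p → push 166. Stack: [166]
LOAD_CONST → push 1. Stack: [166, 1]
BINARY_OP - → 166 - 1 = 165. Stack: [165]
STORE_FAST r → r=165. Stack: []
LOAD_FAST_LOAD_FAST r,a → push 165,16. Stack: [165, 16]
BINARY_OP * → 165 * 16 = 2640. Stack: [2640]
LOAD_FAST p → push 166. Stack: [2640, 166]
BINARY_OP * → 2640 * 166 = 438240. Stack: [438240]
STORE_FAST u → u=438240. Stack: []
LOAD_CONST → push 7. Stack: [7]
LOAD_FAST r → push 165. Stack: [7, 165]
BINARY_OP - → 7 - 165 = -158. Stack: [-158]
STORE_FAST k → k=-158. Stack: []
LOAD_CONST → push 3. Stack: [3]
LOAD_FAST u → push 438240. Stack: [3, 438240]
BINARY_OP + → 3 + 438240 = 438243. Stack: [438243]
LOAD_FAST u → push 438240. Stack: [438243, 438240]
BINARY_OP - → 438243 - 438240 = 3. Stack: [3]
STORE_FAST z → z=3. Stack: []
LOAD_FAST_LOAD_FAST k,p → push -158,166. Stack: [-158, 166]
BINARY_OP - → -158 - 166 = -324. Stack: [-324]
RETURN_VALUE → return -324.

-324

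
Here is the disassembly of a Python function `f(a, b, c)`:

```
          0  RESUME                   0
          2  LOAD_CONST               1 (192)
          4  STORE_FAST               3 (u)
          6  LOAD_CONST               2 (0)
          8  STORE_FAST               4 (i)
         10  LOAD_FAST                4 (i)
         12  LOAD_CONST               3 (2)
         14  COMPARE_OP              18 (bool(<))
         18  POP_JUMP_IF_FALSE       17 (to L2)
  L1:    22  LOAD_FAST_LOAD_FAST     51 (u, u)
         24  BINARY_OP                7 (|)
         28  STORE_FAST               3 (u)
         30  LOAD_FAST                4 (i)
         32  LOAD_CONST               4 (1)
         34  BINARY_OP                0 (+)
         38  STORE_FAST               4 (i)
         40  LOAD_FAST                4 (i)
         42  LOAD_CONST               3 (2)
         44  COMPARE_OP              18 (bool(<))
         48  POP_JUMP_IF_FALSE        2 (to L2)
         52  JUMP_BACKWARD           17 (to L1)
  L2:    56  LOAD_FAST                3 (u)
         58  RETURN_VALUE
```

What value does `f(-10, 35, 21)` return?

LOAD_CONST → push 192. Stack: [192]
STORE_FAST u → u=192. Stack: []
LOAD_CONST → push 0. Stack: [0]
STORE_FAST i → i=0. Stack: []
LOAD_FAST i → push 0. Stack: [0]
LOAD_CONST → push 2. Stack: [0, 2]
COMPARE_OP bool(<) → 0 vs 2 = True. Stack: [True]
POP_JUMP_IF_FALSE → pop True; no jump. Stack: []
LOAD_FAST_LOAD_FAST u,u → push 192,192. Stack: [192, 192]
BINARY_OP | → 192 | 192 = 192. Stack: [192]
STORE_FAST u → u=192. Stack: []
LOAD_FAST i → push 0. Stack: [0]
LOAD_CONST → push 1. Stack: [0, 1]
BINARY_OP + → 0 + 1 = 1. Stack: [1]
STORE_FAST i → i=1. Stack: []
LOAD_FAST i → push 1. Stack: [1]
LOAD_CONST → push 2. Stack: [1, 2]
COMPARE_OP bool(<) → 1 vs 2 = True. Stack: [True]
POP_JUMP_IF_FALSE → pop True; no jump. Stack: []
LOAD_FAST_LOAD_FAST u,u → push 192,192. Stack: [192, 192]
BINARY_OP | → 192 | 192 = 192. Stack: [192]
STORE_FAST u → u=192. Stack: []
LOAD_FAST i → push 1. Stack: [1]
LOAD_CONST → push 1. Stack: [1, 1]
BINARY_OP + → 1 + 1 = 2. Stack: [2]
STORE_FAST i → i=2. Stack: []
LOAD_FAST i → push 2. Stack: [2]
LOAD_CONST → push 2. Stack: [2, 2]
COMPARE_OP bool(<) → 2 vs 2 = False. Stack: [False]
POP_JUMP_IF_FALSE → pop False; jump. Stack: []
LOAD_FAST u → push 192. Stack: [192]
RETURN_VALUE → return 192.

192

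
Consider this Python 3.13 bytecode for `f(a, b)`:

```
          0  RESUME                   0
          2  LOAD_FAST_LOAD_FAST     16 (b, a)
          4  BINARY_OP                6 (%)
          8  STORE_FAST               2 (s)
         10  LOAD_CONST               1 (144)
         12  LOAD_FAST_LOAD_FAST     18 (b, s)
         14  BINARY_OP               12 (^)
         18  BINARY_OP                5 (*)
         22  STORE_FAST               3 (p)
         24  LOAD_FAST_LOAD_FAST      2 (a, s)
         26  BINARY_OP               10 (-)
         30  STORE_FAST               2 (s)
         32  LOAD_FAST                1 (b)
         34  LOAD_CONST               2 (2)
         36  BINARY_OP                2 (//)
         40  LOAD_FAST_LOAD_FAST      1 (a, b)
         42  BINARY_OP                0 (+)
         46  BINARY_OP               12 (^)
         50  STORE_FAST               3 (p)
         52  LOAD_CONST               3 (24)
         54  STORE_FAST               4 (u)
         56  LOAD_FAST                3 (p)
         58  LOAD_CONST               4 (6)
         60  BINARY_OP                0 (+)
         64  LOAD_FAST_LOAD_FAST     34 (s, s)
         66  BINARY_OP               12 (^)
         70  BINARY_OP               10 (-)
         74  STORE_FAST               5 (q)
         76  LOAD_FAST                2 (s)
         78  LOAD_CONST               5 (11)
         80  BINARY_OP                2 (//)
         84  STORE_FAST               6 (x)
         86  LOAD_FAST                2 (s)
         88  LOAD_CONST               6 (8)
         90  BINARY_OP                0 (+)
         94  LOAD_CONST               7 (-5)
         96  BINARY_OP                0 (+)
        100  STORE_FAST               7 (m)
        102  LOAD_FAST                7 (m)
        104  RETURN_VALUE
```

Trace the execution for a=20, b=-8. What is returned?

11

LOAD_FAST_LOAD_FAST b,a → push -8,20. Stack: [-8, 20]
BINARY_OP % → -8 % 20 = 12. Stack: [12]
STORE_FAST s → s=12. Stack: []
LOAD_CONST → push 144. Stack: [144]
LOAD_FAST_LOAD_FAST b,s → push -8,12. Stack: [144, -8, 12]
BINARY_OP ^ → -8 ^ 12 = -12. Stack: [144, -12]
BINARY_OP * → 144 * -12 = -1728. Stack: [-1728]
STORE_FAST p → p=-1728. Stack: []
LOAD_FAST_LOAD_FAST a,s → push 20,12. Stack: [20, 12]
BINARY_OP - → 20 - 12 = 8. Stack: [8]
STORE_FAST s → s=8. Stack: []
LOAD_FAST b → push -8. Stack: [-8]
LOAD_CONST → push 2. Stack: [-8, 2]
BINARY_OP // → -8 // 2 = -4. Stack: [-4]
LOAD_FAST_LOAD_FAST a,b → push 20,-8. Stack: [-4, 20, -8]
BINARY_OP + → 20 + -8 = 12. Stack: [-4, 12]
BINARY_OP ^ → -4 ^ 12 = -16. Stack: [-16]
STORE_FAST p → p=-16. Stack: []
LOAD_CONST → push 24. Stack: [24]
STORE_FAST u → u=24. Stack: []
LOAD_FAST p → push -16. Stack: [-16]
LOAD_CONST → push 6. Stack: [-16, 6]
BINARY_OP + → -16 + 6 = -10. Stack: [-10]
LOAD_FAST_LOAD_FAST s,s → push 8,8. Stack: [-10, 8, 8]
BINARY_OP ^ → 8 ^ 8 = 0. Stack: [-10, 0]
BINARY_OP - → -10 - 0 = -10. Stack: [-10]
STORE_FAST q → q=-10. Stack: []
LOAD_FAST s → push 8. Stack: [8]
LOAD_CONST → push 11. Stack: [8, 11]
BINARY_OP // → 8 // 11 = 0. Stack: [0]
STORE_FAST x → x=0. Stack: []
LOAD_FAST s → push 8. Stack: [8]
LOAD_CONST → push 8. Stack: [8, 8]
BINARY_OP + → 8 + 8 = 16. Stack: [16]
LOAD_CONST → push -5. Stack: [16, -5]
BINARY_OP + → 16 + -5 = 11. Stack: [11]
STORE_FAST m → m=11. Stack: []
LOAD_FAST m → push 11. Stack: [11]
RETURN_VALUE → return 11.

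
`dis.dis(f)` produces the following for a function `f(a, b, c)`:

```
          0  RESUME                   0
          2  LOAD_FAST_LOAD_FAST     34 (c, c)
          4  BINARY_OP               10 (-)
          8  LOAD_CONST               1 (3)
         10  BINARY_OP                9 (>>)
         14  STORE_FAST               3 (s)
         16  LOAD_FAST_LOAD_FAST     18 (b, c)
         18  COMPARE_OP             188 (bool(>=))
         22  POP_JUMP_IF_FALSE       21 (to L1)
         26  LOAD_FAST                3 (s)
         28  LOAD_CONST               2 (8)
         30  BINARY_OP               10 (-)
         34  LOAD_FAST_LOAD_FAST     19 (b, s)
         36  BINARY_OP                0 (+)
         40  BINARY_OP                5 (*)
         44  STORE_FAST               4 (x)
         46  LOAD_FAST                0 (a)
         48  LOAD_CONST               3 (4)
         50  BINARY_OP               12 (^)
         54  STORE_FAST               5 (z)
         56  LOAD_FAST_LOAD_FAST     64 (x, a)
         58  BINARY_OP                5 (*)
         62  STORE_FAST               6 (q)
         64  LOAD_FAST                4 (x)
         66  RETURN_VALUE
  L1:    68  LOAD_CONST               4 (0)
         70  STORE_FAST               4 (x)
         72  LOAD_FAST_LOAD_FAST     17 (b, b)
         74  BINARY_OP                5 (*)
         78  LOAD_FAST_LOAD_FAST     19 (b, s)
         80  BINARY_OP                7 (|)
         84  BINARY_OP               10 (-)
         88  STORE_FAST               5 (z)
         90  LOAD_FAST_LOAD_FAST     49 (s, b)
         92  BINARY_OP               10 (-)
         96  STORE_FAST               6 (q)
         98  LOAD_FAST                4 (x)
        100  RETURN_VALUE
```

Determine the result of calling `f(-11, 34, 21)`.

-272

LOAD_FAST_LOAD_FAST c,c → push 21,21. Stack: [21, 21]
BINARY_OP - → 21 - 21 = 0. Stack: [0]
LOAD_CONST → push 3. Stack: [0, 3]
BINARY_OP >> → 0 >> 3 = 0. Stack: [0]
STORE_FAST s → s=0. Stack: []
LOAD_FAST_LOAD_FAST b,c → push 34,21. Stack: [34, 21]
COMPARE_OP bool(>=) → 34 vs 21 = True. Stack: [True]
POP_JUMP_IF_FALSE → pop True; no jump. Stack: []
LOAD_FAST s → push 0. Stack: [0]
LOAD_CONST → push 8. Stack: [0, 8]
BINARY_OP - → 0 - 8 = -8. Stack: [-8]
LOAD_FAST_LOAD_FAST b,s → push 34,0. Stack: [-8, 34, 0]
BINARY_OP + → 34 + 0 = 34. Stack: [-8, 34]
BINARY_OP * → -8 * 34 = -272. Stack: [-272]
STORE_FAST x → x=-272. Stack: []
LOAD_FAST a → push -11. Stack: [-11]
LOAD_CONST → push 4. Stack: [-11, 4]
BINARY_OP ^ → -11 ^ 4 = -15. Stack: [-15]
STORE_FAST z → z=-15. Stack: []
LOAD_FAST_LOAD_FAST x,a → push -272,-11. Stack: [-272, -11]
BINARY_OP * → -272 * -11 = 2992. Stack: [2992]
STORE_FAST q → q=2992. Stack: []
LOAD_FAST x → push -272. Stack: [-272]
RETURN_VALUE → return -272.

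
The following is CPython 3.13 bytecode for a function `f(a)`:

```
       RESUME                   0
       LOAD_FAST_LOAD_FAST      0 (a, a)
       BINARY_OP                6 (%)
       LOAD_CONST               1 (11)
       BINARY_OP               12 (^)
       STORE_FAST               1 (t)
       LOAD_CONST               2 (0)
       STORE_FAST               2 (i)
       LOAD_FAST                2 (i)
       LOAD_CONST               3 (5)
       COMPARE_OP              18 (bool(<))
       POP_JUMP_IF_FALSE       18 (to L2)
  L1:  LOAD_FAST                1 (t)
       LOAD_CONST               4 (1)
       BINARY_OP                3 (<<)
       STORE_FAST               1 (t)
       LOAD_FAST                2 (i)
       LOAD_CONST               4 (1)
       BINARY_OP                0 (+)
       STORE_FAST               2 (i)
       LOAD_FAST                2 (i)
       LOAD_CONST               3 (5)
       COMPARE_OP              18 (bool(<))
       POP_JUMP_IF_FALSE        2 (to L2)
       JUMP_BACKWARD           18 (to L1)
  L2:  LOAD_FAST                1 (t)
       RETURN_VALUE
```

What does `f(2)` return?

LOAD_FAST_LOAD_FAST a,a → push 2,2
BINARY_OP % → 2 % 2 = 0
LOAD_CONST → push 11
BINARY_OP ^ → 0 ^ 11 = 11
STORE_FAST t → t=11
LOAD_CONST → push 0
STORE_FAST i → i=0
LOAD_FAST i → push 0
LOAD_CONST → push 5
COMPARE_OP bool(<) → 0 vs 5 = True
POP_JUMP_IF_FALSE → pop True; no jump
LOAD_FAST t → push 11
LOAD_CONST → push 1
BINARY_OP << → 11 << 1 = 22
STORE_FAST t → t=22
LOAD_FAST i → push 0
LOAD_CONST → push 1
BINARY_OP + → 0 + 1 = 1
STORE_FAST i → i=1
LOAD_FAST i → push 1
LOAD_CONST → push 5
COMPARE_OP bool(<) → 1 vs 5 = True
POP_JUMP_IF_FALSE → pop True; no jump
LOAD_FAST t → push 22
LOAD_CONST → push 1
BINARY_OP << → 22 << 1 = 44
STORE_FAST t → t=44
LOAD_FAST i → push 1
LOAD_CONST → push 1
BINARY_OP + → 1 + 1 = 2
STORE_FAST i → i=2
LOAD_FAST i → push 2
LOAD_CONST → push 5
COMPARE_OP bool(<) → 2 vs 5 = True
POP_JUMP_IF_FALSE → pop True; no jump
LOAD_FAST t → push 44
LOAD_CONST → push 1
BINARY_OP << → 44 << 1 = 88
STORE_FAST t → t=88
LOAD_FAST i → push 2
LOAD_CONST → push 1
BINARY_OP + → 2 + 1 = 3
STORE_FAST i → i=3
LOAD_FAST i → push 3
LOAD_CONST → push 5
COMPARE_OP bool(<) → 3 vs 5 = True
POP_JUMP_IF_FALSE → pop True; no jump
LOAD_FAST t → push 88
LOAD_CONST → push 1
BINARY_OP << → 88 << 1 = 176
STORE_FAST t → t=176
LOAD_FAST i → push 3
LOAD_CONST → push 1
BINARY_OP + → 3 + 1 = 4
STORE_FAST i → i=4
LOAD_FAST i → push 4
LOAD_CONST → push 5
COMPARE_OP bool(<) → 4 vs 5 = True
POP_JUMP_IF_FALSE → pop True; no jump
LOAD_FAST t → push 176
LOAD_CONST → push 1
BINARY_OP << → 176 << 1 = 352
STORE_FAST t → t=352
LOAD_FAST i → push 4
LOAD_CONST → push 1
BINARY_OP + → 4 + 1 = 5
STORE_FAST i → i=5
LOAD_FAST i → push 5
LOAD_CONST → push 5
COMPARE_OP bool(<) → 5 vs 5 = False
POP_JUMP_IF_FALSE → pop False; jump
LOAD_FAST t → push 352
RETURN_VALUE → return 352.

352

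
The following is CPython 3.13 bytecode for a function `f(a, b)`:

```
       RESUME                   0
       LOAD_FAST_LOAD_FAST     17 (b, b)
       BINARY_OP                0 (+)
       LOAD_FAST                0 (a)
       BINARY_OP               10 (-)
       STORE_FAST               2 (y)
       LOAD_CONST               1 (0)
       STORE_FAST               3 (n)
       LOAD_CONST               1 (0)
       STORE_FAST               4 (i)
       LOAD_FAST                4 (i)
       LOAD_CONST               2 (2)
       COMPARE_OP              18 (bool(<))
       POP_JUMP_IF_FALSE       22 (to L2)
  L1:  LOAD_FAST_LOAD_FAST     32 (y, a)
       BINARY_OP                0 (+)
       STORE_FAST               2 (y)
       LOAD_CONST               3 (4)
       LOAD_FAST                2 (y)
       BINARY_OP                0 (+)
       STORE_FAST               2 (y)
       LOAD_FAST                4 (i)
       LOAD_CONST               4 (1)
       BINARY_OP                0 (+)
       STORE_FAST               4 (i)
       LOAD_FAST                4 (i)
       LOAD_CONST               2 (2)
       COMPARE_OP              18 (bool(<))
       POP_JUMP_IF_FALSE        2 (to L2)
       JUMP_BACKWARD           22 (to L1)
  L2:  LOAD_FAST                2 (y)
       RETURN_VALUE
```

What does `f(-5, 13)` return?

29

LOAD_FAST_LOAD_FAST b,b → push 13,13. Stack: [13, 13]
BINARY_OP + → 13 + 13 = 26. Stack: [26]
LOAD_FAST a → push -5. Stack: [26, -5]
BINARY_OP - → 26 - -5 = 31. Stack: [31]
STORE_FAST y → y=31. Stack: []
LOAD_CONST → push 0. Stack: [0]
STORE_FAST n → n=0. Stack: []
LOAD_CONST → push 0. Stack: [0]
STORE_FAST i → i=0. Stack: []
LOAD_FAST i → push 0. Stack: [0]
LOAD_CONST → push 2. Stack: [0, 2]
COMPARE_OP bool(<) → 0 vs 2 = True. Stack: [True]
POP_JUMP_IF_FALSE → pop True; no jump. Stack: []
LOAD_FAST_LOAD_FAST y,a → push 31,-5. Stack: [31, -5]
BINARY_OP + → 31 + -5 = 26. Stack: [26]
STORE_FAST y → y=26. Stack: []
LOAD_CONST → push 4. Stack: [4]
LOAD_FAST y → push 26. Stack: [4, 26]
BINARY_OP + → 4 + 26 = 30. Stack: [30]
STORE_FAST y → y=30. Stack: []
LOAD_FAST i → push 0. Stack: [0]
LOAD_CONST → push 1. Stack: [0, 1]
BINARY_OP + → 0 + 1 = 1. Stack: [1]
STORE_FAST i → i=1. Stack: []
LOAD_FAST i → push 1. Stack: [1]
LOAD_CONST → push 2. Stack: [1, 2]
COMPARE_OP bool(<) → 1 vs 2 = True. Stack: [True]
POP_JUMP_IF_FALSE → pop True; no jump. Stack: []
LOAD_FAST_LOAD_FAST y,a → push 30,-5. Stack: [30, -5]
BINARY_OP + → 30 + -5 = 25. Stack: [25]
STORE_FAST y → y=25. Stack: []
LOAD_CONST → push 4. Stack: [4]
LOAD_FAST y → push 25. Stack: [4, 25]
BINARY_OP + → 4 + 25 = 29. Stack: [29]
STORE_FAST y → y=29. Stack: []
LOAD_FAST i → push 1. Stack: [1]
LOAD_CONST → push 1. Stack: [1, 1]
BINARY_OP + → 1 + 1 = 2. Stack: [2]
STORE_FAST i → i=2. Stack: []
LOAD_FAST i → push 2. Stack: [2]
LOAD_CONST → push 2. Stack: [2, 2]
COMPARE_OP bool(<) → 2 vs 2 = False. Stack: [False]
POP_JUMP_IF_FALSE → pop False; jump. Stack: []
LOAD_FAST y → push 29. Stack: [29]
RETURN_VALUE → return 29.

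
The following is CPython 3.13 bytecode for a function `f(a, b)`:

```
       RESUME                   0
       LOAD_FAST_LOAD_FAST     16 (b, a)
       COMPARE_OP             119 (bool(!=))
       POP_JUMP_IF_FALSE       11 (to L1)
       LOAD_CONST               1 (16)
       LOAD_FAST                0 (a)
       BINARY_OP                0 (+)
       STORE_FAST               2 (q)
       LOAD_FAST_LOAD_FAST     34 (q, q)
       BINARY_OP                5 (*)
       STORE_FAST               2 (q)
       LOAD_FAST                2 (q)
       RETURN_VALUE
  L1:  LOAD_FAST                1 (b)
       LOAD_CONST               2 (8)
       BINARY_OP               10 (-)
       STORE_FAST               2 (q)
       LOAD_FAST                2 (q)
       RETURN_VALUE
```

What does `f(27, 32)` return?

LOAD_FAST_LOAD_FAST b,a → push 32,27. Stack: [32, 27]
COMPARE_OP bool(!=) → 32 vs 27 = True. Stack: [True]
POP_JUMP_IF_FALSE → pop True; no jump. Stack: []
LOAD_CONST → push 16. Stack: [16]
LOAD_FAST a → push 27. Stack: [16, 27]
BINARY_OP + → 16 + 27 = 43. Stack: [43]
STORE_FAST q → q=43. Stack: []
LOAD_FAST_LOAD_FAST q,q → push 43,43. Stack: [43, 43]
BINARY_OP * → 43 * 43 = 1849. Stack: [1849]
STORE_FAST q → q=1849. Stack: []
LOAD_FAST q → push 1849. Stack: [1849]
RETURN_VALUE → return 1849.

1849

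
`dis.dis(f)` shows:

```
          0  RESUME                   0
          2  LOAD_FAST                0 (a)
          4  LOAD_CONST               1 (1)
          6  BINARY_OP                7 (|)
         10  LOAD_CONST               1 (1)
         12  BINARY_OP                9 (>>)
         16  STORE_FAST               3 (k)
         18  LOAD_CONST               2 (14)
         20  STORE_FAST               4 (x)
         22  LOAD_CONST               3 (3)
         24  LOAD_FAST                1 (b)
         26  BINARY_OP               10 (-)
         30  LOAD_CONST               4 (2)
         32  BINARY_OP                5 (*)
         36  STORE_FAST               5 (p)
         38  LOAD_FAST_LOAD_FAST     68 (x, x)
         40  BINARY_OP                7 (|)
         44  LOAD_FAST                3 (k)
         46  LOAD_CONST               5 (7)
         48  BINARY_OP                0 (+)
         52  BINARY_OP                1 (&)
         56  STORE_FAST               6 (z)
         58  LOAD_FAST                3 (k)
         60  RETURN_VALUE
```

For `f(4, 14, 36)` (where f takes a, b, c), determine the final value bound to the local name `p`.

-22

LOAD_FAST a → push 4. Stack: [4]
LOAD_CONST → push 1. Stack: [4, 1]
BINARY_OP | → 4 | 1 = 5. Stack: [5]
LOAD_CONST → push 1. Stack: [5, 1]
BINARY_OP >> → 5 >> 1 = 2. Stack: [2]
STORE_FAST k → k=2. Stack: []
LOAD_CONST → push 14. Stack: [14]
STORE_FAST x → x=14. Stack: []
LOAD_CONST → push 3. Stack: [3]
LOAD_FAST b → push 14. Stack: [3, 14]
BINARY_OP - → 3 - 14 = -11. Stack: [-11]
LOAD_CONST → push 2. Stack: [-11, 2]
BINARY_OP * → -11 * 2 = -22. Stack: [-22]
STORE_FAST p → p=-22. Stack: []
LOAD_FAST_LOAD_FAST x,x → push 14,14. Stack: [14, 14]
BINARY_OP | → 14 | 14 = 14. Stack: [14]
LOAD_FAST k → push 2. Stack: [14, 2]
LOAD_CONST → push 7. Stack: [14, 2, 7]
BINARY_OP + → 2 + 7 = 9. Stack: [14, 9]
BINARY_OP & → 14 & 9 = 8. Stack: [8]
STORE_FAST z → z=8. Stack: []
LOAD_FAST k → push 2. Stack: [2]
RETURN_VALUE → return 2.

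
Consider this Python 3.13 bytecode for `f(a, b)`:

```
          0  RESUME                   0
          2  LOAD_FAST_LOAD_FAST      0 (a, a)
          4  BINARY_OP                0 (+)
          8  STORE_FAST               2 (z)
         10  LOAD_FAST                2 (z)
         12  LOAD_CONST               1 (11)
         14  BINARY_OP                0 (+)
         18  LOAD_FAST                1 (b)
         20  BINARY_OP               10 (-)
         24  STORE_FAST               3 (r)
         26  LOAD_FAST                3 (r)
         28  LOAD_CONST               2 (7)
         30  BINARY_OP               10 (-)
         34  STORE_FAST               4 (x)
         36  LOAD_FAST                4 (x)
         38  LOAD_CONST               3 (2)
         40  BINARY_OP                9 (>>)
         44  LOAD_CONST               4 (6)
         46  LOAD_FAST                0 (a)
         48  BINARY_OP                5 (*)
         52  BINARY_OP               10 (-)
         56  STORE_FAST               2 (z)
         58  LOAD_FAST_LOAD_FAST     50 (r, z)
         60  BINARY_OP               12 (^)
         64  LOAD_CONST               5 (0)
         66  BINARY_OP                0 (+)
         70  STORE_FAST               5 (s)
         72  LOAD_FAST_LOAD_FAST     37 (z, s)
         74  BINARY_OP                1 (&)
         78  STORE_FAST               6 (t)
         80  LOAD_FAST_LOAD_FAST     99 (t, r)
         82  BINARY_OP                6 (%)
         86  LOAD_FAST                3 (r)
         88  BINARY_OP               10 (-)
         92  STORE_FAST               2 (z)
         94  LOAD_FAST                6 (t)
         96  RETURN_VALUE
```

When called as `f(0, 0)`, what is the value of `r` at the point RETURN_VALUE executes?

11

LOAD_FAST_LOAD_FAST a,a → push 0,0. Stack: [0, 0]
BINARY_OP + → 0 + 0 = 0. Stack: [0]
STORE_FAST z → z=0. Stack: []
LOAD_FAST z → push 0. Stack: [0]
LOAD_CONST → push 11. Stack: [0, 11]
BINARY_OP + → 0 + 11 = 11. Stack: [11]
LOAD_FAST b → push 0. Stack: [11, 0]
BINARY_OP - → 11 - 0 = 11. Stack: [11]
STORE_FAST r → r=11. Stack: []
LOAD_FAST r → push 11. Stack: [11]
LOAD_CONST → push 7. Stack: [11, 7]
BINARY_OP - → 11 - 7 = 4. Stack: [4]
STORE_FAST x → x=4. Stack: []
LOAD_FAST x → push 4. Stack: [4]
LOAD_CONST → push 2. Stack: [4, 2]
BINARY_OP >> → 4 >> 2 = 1. Stack: [1]
LOAD_CONST → push 6. Stack: [1, 6]
LOAD_FAST a → push 0. Stack: [1, 6, 0]
BINARY_OP * → 6 * 0 = 0. Stack: [1, 0]
BINARY_OP - → 1 - 0 = 1. Stack: [1]
STORE_FAST z → z=1. Stack: []
LOAD_FAST_LOAD_FAST r,z → push 11,1. Stack: [11, 1]
BINARY_OP ^ → 11 ^ 1 = 10. Stack: [10]
LOAD_CONST → push 0. Stack: [10, 0]
BINARY_OP + → 10 + 0 = 10. Stack: [10]
STORE_FAST s → s=10. Stack: []
LOAD_FAST_LOAD_FAST z,s → push 1,10. Stack: [1, 10]
BINARY_OP & → 1 & 10 = 0. Stack: [0]
STORE_FAST t → t=0. Stack: []
LOAD_FAST_LOAD_FAST t,r → push 0,11. Stack: [0, 11]
BINARY_OP % → 0 % 11 = 0. Stack: [0]
LOAD_FAST r → push 11. Stack: [0, 11]
BINARY_OP - → 0 - 11 = -11. Stack: [-11]
STORE_FAST z → z=-11. Stack: []
LOAD_FAST t → push 0. Stack: [0]
RETURN_VALUE → return 0.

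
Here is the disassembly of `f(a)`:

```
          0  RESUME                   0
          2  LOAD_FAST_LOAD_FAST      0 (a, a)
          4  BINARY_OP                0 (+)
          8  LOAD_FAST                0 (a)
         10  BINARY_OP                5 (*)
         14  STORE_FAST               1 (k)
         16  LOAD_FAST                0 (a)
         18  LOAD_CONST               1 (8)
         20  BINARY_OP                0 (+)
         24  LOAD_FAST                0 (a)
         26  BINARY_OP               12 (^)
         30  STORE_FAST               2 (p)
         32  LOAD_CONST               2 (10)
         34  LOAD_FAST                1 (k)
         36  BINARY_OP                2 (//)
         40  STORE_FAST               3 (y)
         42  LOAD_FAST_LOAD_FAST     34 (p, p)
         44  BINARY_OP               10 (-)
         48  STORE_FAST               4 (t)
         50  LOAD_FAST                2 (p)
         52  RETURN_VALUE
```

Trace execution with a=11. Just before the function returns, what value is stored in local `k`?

242

LOAD_FAST_LOAD_FAST a,a → push 11,11. Stack: [11, 11]
BINARY_OP + → 11 + 11 = 22. Stack: [22]
LOAD_FAST a → push 11. Stack: [22, 11]
BINARY_OP * → 22 * 11 = 242. Stack: [242]
STORE_FAST k → k=242. Stack: []
LOAD_FAST a → push 11. Stack: [11]
LOAD_CONST → push 8. Stack: [11, 8]
BINARY_OP + → 11 + 8 = 19. Stack: [19]
LOAD_FAST a → push 11. Stack: [19, 11]
BINARY_OP ^ → 19 ^ 11 = 24. Stack: [24]
STORE_FAST p → p=24. Stack: []
LOAD_CONST → push 10. Stack: [10]
LOAD_FAST k → push 242. Stack: [10, 242]
BINARY_OP // → 10 // 242 = 0. Stack: [0]
STORE_FAST y → y=0. Stack: []
LOAD_FAST_LOAD_FAST p,p → push 24,24. Stack: [24, 24]
BINARY_OP - → 24 - 24 = 0. Stack: [0]
STORE_FAST t → t=0. Stack: []
LOAD_FAST p → push 24. Stack: [24]
RETURN_VALUE → return 24.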